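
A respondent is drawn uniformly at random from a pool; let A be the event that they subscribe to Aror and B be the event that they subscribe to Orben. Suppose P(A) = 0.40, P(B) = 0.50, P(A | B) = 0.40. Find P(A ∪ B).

0.70

P(A ∩ B) = P(B)·P(A|B) = 0.50 × 0.40 = 0.20
P(A ∪ B) = 0.40 + 0.50 − 0.20 = 0.70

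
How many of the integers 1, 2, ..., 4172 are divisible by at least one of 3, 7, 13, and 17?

2102

By inclusion-exclusion,
1390 + 596 + 320 + 245 − 198 − 106 − 81 − 45 − 35 − 18 + 15 + 11 + 6 + 2 − 0 = 2102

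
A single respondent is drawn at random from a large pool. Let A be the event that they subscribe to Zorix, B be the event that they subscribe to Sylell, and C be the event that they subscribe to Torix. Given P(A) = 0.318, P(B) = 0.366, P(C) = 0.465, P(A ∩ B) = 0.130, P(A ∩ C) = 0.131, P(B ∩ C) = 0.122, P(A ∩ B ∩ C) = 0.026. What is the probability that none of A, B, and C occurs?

0.208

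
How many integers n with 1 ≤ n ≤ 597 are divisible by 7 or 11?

By inclusion-exclusion,
floor(597/7) + floor(597/11) − floor(597/77) = 85 + 54 − 7 = 132

132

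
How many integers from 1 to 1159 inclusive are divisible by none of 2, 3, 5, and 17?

292

Apply inclusion-exclusion:
floor(1159/2) + floor(1159/3) + floor(1159/5) + floor(1159/17) − floor(1159/6) − floor(1159/10) − floor(1159/34) − floor(1159/15) − floor(1159/51) − floor(1159/85) + floor(1159/30) + floor(1159/102) + floor(1159/170) + floor(1159/255) − floor(1159/510) = 579 + 386 + 231 + 68 − 193 − 115 − 34 − 77 − 22 − 13 + 38 + 11 + 6 + 4 − 2 = 867
1159 − 867 = 292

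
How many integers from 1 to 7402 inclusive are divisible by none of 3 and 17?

4645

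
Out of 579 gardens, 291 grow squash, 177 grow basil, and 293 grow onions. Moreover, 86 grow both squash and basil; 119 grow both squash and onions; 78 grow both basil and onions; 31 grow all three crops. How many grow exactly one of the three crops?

288

N(exactly one) = 291 + 177 + 293 − 2·86 − 2·119 − 2·78 + 3·31 = 288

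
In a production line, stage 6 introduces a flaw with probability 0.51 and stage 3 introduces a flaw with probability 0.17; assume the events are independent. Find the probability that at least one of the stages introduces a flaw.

P(none) = (1 − 0.51) × (1 − 0.17) = 0.49 × 0.83 = 0.4067
P(at least one) = 1 − 0.4067 = 0.5933

0.5933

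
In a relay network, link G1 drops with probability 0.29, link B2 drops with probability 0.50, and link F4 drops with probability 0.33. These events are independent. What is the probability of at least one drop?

0.76215

Independence gives P(none) = ∏(1 − pᵢ).
P(none) = (1 − 0.29) × (1 − 0.50) × (1 − 0.33) = 0.71 × 0.50 × 0.67 = 0.23785
P(at least one) = 1 − 0.23785 = 0.76215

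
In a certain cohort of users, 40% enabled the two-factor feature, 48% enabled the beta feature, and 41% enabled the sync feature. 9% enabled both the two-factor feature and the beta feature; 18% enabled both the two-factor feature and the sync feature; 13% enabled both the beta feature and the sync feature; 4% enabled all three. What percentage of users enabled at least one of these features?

93%

P(union) = 40 + 48 + 41 − 9 − 18 − 13 + 4 = 93%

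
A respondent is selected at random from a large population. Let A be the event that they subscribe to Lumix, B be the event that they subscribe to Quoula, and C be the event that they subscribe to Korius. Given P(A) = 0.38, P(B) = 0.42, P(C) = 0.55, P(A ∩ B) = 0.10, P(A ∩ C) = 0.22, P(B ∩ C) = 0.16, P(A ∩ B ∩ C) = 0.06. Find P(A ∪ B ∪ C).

0.93

P(A ∪ B ∪ C) = 0.38 + 0.42 + 0.55 − 0.10 − 0.22 − 0.16 + 0.06 = 0.93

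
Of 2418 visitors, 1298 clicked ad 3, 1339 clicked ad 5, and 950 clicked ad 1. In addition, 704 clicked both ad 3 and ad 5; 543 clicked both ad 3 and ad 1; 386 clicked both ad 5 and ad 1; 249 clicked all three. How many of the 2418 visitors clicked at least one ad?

2203

|union| = 1298 + 1339 + 950 − 704 − 543 − 386 + 249 = 2203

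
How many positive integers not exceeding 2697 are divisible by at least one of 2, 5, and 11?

1716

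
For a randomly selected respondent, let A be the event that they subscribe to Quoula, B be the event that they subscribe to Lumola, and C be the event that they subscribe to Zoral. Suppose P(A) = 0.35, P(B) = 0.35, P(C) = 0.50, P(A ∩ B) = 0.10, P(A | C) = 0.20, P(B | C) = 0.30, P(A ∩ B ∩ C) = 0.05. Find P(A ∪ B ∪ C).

P(A ∩ C) = P(C)·P(A|C) = 0.50 × 0.20 = 0.10
P(B ∩ C) = P(C)·P(B|C) = 0.50 × 0.30 = 0.15
By inclusion-exclusion,
P(A ∪ B ∪ C) = 0.35 + 0.35 + 0.50 − 0.10 − 0.10 − 0.15 + 0.05 = 0.90

0.90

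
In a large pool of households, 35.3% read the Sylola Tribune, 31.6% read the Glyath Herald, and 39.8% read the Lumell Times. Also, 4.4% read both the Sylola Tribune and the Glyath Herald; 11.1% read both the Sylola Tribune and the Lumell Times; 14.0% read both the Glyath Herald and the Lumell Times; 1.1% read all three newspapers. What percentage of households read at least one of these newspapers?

78.3%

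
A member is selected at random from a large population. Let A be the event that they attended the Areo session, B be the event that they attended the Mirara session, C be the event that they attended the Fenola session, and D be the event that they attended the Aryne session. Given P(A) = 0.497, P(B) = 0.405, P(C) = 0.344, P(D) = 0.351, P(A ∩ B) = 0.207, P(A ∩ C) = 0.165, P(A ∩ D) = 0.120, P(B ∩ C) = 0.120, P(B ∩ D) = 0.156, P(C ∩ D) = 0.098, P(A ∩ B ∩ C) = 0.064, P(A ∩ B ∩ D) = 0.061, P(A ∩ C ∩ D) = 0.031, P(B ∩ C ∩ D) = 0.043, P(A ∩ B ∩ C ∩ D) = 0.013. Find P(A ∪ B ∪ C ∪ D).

0.917

P(A ∪ B ∪ C ∪ D) = 0.497 + 0.405 + 0.344 + 0.351 − 0.207 − 0.165 − 0.120 − 0.120 − 0.156 − 0.098 + 0.064 + 0.061 + 0.031 + 0.043 − 0.013 = 0.917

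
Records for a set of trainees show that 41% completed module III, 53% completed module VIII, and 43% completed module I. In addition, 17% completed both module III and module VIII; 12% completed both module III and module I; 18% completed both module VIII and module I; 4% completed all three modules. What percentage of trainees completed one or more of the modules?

94%

By inclusion–exclusion:
P(≥1) = 41 + 53 + 43 − 17 − 12 − 18 + 4 = 94%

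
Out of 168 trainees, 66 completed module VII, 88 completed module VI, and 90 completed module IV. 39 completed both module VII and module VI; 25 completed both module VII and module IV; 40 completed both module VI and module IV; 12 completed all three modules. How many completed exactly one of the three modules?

Using the inclusion–exclusion count for exactly one event:
|exactly one| = 66 + 88 + 90 − 2·39 − 2·25 − 2·40 + 3·12 = 72

72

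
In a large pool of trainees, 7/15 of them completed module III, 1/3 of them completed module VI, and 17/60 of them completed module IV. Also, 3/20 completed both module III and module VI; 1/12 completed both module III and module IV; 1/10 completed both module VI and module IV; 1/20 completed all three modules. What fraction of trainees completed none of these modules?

P(≥1) = 7/15 + 1/3 + 17/60 − 3/20 − 1/12 − 1/10 + 1/20 = 4/5
P(none) = 1 − 4/5 = 1/5

1/5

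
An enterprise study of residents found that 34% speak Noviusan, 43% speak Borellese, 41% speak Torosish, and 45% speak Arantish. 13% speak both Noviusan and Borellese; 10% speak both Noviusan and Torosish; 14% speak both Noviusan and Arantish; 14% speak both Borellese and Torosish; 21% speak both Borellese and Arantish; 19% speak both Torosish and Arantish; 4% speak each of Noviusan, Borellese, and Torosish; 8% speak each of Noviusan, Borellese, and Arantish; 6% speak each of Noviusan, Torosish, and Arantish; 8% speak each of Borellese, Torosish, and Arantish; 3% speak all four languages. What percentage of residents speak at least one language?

P(at least one) = 34 + 43 + 41 + 45 − 13 − 10 − 14 − 14 − 21 − 19 + 4 + 8 + 6 + 8 − 3 = 95%

95%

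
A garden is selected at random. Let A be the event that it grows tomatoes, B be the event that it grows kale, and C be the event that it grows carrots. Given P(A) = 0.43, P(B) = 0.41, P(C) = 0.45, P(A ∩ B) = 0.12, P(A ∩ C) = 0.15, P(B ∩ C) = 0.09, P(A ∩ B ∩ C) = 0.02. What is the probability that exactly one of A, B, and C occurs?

0.63

By inclusion–exclusion (exactly-one form):
P(exactly one) = 0.43 + 0.41 + 0.45 − 2·0.12 − 2·0.15 − 2·0.09 + 3·0.02 = 0.63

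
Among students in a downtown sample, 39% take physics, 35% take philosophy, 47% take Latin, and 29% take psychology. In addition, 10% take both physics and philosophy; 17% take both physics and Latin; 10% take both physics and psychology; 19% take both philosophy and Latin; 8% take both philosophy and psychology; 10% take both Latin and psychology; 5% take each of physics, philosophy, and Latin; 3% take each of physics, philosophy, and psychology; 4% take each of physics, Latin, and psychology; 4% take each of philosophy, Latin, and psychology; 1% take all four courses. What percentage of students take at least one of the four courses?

P(≥1) = 39 + 35 + 47 + 29 − 10 − 17 − 10 − 19 − 8 − 10 + 5 + 3 + 4 + 4 − 1 = 91%

91%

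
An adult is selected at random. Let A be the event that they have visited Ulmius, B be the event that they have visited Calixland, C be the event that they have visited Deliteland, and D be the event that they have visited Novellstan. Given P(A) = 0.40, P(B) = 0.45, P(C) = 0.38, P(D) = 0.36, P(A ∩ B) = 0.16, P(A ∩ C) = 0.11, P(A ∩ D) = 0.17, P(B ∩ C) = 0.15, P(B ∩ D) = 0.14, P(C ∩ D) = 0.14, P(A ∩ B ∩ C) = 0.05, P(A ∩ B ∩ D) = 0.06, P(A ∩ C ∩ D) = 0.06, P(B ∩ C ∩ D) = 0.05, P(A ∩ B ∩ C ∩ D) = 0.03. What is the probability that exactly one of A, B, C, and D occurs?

0.39

P(exactly one) = 0.40 + 0.45 + 0.38 + 0.36 − 2·0.16 − 2·0.11 − 2·0.17 − 2·0.15 − 2·0.14 − 2·0.14 + 3·0.05 + 3·0.06 + 3·0.06 + 3·0.05 − 4·0.03 = 0.39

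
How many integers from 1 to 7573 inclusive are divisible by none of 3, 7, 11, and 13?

Using inclusion–exclusion:
2524 + 1081 + 688 + 582 − 360 − 229 − 194 − 98 − 83 − 52 + 32 + 27 + 17 + 7 − 2 = 3940
7573 − 3940 = 3633

3633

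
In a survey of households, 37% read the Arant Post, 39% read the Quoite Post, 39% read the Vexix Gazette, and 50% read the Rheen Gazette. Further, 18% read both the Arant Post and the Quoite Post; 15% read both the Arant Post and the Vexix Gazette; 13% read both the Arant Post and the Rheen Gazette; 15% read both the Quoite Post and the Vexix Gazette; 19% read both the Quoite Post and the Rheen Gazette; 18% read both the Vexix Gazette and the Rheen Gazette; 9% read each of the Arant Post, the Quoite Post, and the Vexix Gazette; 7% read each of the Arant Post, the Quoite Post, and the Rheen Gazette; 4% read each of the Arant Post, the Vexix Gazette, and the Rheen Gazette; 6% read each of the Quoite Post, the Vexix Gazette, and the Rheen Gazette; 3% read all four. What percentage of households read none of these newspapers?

10%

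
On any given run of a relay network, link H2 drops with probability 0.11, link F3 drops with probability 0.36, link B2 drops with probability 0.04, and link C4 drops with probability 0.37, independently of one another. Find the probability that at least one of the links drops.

0.65550592

P(none) = (1 − 0.11) × (1 − 0.36) × (1 − 0.04) × (1 − 0.37) = 0.89 × 0.64 × 0.96 × 0.63 = 0.34449408
P(at least one) = 1 − 0.34449408 = 0.65550592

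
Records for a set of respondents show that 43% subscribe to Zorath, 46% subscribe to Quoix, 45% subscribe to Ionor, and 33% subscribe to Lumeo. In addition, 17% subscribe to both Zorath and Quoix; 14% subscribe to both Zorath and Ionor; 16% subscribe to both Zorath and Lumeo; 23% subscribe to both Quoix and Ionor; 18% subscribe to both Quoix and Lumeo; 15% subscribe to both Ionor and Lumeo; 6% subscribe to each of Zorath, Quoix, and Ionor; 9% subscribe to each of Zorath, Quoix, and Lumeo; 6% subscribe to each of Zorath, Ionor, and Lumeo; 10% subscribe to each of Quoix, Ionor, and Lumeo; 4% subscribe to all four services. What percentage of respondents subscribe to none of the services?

P(at least one) = 43 + 46 + 45 + 33 − 17 − 14 − 16 − 23 − 18 − 15 + 6 + 9 + 6 + 10 − 4 = 91%
P(none) = 100% − 91% = 9%

9%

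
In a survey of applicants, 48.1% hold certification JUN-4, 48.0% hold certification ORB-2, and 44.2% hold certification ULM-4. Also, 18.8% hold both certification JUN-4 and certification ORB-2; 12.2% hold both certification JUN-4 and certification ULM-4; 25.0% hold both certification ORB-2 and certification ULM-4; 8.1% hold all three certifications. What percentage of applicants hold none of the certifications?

P(union) = 48.1 + 48.0 + 44.2 − 18.8 − 12.2 − 25.0 + 8.1 = 92.4%
P(none) = 100% − 92.4% = 7.6%

7.6%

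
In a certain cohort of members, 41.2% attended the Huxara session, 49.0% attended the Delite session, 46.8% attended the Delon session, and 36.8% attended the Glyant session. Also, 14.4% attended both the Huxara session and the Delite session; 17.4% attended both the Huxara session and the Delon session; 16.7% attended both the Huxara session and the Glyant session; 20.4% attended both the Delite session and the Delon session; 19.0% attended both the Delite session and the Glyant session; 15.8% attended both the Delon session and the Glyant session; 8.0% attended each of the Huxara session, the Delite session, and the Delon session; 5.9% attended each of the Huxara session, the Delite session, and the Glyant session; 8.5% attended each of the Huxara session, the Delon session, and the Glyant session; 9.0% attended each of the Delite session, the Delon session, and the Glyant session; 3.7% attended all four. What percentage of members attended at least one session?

97.8%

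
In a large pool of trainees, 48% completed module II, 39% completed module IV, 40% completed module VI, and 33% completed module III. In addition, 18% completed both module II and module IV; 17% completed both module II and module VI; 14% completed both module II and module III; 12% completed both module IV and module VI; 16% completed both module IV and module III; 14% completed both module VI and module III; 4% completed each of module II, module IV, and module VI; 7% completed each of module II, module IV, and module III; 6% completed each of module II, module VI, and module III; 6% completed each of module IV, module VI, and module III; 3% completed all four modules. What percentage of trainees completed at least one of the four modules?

P(union) = 48 + 39 + 40 + 33 − 18 − 17 − 14 − 12 − 16 − 14 + 4 + 7 + 6 + 6 − 3 = 89%

89%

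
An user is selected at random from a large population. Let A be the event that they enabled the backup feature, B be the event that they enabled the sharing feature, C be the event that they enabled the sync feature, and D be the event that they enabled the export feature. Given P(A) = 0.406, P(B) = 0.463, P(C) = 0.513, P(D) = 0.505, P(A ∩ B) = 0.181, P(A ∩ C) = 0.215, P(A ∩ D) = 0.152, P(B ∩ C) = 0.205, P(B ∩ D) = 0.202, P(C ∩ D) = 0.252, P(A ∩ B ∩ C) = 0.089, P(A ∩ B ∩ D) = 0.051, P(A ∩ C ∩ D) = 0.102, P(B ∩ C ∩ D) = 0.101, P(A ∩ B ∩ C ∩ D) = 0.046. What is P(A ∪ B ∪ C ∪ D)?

Apply inclusion-exclusion:
P(A ∪ B ∪ C ∪ D) = 0.406 + 0.463 + 0.513 + 0.505 − 0.181 − 0.215 − 0.152 − 0.205 − 0.202 − 0.252 + 0.089 + 0.051 + 0.102 + 0.101 − 0.046 = 0.977

0.977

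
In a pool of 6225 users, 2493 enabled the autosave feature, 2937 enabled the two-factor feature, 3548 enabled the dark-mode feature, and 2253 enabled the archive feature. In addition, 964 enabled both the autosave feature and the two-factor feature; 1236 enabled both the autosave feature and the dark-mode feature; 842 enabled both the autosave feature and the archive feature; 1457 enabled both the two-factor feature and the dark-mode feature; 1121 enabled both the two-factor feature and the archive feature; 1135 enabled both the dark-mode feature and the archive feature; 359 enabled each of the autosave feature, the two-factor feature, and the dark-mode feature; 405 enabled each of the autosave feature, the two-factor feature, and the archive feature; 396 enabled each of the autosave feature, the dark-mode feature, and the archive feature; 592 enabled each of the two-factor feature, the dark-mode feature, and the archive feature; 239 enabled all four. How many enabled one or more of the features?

5989

By inclusion–exclusion:
|union| = 2493 + 2937 + 3548 + 2253 − 964 − 1236 − 842 − 1457 − 1121 − 1135 + 359 + 405 + 396 + 592 − 239 = 5989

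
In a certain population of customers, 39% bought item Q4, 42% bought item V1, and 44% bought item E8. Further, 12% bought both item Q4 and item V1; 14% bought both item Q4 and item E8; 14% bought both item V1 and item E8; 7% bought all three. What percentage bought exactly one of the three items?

66%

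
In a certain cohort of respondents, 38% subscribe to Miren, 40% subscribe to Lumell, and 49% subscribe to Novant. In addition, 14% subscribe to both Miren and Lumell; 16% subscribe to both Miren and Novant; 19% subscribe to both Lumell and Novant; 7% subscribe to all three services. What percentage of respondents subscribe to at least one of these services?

85%

By inclusion-exclusion,
P(at least one) = 38 + 40 + 49 − 14 − 16 − 19 + 7 = 85%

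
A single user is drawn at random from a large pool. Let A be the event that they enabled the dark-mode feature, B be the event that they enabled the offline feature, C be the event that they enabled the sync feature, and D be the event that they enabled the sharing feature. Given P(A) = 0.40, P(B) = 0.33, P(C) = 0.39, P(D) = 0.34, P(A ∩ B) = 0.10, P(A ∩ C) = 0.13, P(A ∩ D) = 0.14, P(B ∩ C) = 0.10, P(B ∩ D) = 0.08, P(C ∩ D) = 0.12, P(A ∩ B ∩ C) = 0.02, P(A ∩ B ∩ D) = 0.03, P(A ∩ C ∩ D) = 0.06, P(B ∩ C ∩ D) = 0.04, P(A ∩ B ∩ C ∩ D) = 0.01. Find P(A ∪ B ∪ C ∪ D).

0.93

P(A ∪ B ∪ C ∪ D) = 0.40 + 0.33 + 0.39 + 0.34 − 0.10 − 0.13 − 0.14 − 0.10 − 0.08 − 0.12 + 0.02 + 0.03 + 0.06 + 0.04 − 0.01 = 0.93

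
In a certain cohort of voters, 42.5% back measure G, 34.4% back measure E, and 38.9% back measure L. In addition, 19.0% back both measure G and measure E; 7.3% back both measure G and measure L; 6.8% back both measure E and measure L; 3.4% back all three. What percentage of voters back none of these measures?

13.9%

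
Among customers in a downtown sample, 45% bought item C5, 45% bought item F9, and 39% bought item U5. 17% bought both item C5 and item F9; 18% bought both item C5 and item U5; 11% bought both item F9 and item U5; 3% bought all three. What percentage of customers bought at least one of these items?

By inclusion-exclusion,
P(union) = 45 + 45 + 39 − 17 − 18 − 11 + 3 = 86%

86%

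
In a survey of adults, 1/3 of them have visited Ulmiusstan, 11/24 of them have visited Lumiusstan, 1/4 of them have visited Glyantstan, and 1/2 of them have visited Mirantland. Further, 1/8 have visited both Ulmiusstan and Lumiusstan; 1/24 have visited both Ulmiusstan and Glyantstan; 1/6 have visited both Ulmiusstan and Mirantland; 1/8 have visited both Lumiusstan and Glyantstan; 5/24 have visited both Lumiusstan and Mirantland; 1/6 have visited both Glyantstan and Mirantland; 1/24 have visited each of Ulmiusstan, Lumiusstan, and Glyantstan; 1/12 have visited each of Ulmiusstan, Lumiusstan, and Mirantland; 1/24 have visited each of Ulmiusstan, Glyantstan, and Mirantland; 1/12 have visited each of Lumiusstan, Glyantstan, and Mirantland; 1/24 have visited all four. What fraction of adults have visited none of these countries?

By inclusion–exclusion:
P(≥1) = 1/3 + 11/24 + 1/4 + 1/2 − 1/8 − 1/24 − 1/6 − 1/8 − 5/24 − 1/6 + 1/24 + 1/12 + 1/24 + 1/12 − 1/24 = 11/12
P(none) = 1 − 11/12 = 1/12

1/12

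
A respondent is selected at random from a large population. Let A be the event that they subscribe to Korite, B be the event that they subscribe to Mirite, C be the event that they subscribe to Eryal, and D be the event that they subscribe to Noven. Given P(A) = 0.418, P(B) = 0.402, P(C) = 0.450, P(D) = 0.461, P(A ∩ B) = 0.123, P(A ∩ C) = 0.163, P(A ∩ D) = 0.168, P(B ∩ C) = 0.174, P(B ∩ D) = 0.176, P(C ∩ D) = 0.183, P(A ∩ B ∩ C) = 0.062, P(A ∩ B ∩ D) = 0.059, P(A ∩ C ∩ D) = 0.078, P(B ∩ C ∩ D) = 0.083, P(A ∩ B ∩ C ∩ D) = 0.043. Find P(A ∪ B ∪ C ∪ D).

0.983

Inclusion–exclusion gives
P(A ∪ B ∪ C ∪ D) = 0.418 + 0.402 + 0.450 + 0.461 − 0.123 − 0.163 − 0.168 − 0.174 − 0.176 − 0.183 + 0.062 + 0.059 + 0.078 + 0.083 − 0.043 = 0.983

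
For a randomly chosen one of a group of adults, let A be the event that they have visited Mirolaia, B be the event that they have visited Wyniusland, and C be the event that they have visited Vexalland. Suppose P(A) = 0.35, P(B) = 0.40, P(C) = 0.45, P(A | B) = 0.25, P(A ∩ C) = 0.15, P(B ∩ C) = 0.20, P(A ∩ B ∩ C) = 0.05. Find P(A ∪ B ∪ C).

P(A ∩ B) = P(B)·P(A|B) = 0.40 × 0.25 = 0.10
Inclusion–exclusion gives
P(A ∪ B ∪ C) = 0.35 + 0.40 + 0.45 − 0.10 − 0.15 − 0.20 + 0.05 = 0.80

0.80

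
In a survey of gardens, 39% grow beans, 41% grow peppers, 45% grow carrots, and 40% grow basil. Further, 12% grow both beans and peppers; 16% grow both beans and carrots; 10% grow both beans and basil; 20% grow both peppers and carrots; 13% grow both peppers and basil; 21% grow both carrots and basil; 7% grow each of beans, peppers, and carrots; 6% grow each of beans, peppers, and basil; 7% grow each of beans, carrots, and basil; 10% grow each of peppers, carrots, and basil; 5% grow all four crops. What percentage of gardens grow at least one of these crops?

P(union) = 39 + 41 + 45 + 40 − 12 − 16 − 10 − 20 − 13 − 21 + 7 + 6 + 7 + 10 − 5 = 98%

98%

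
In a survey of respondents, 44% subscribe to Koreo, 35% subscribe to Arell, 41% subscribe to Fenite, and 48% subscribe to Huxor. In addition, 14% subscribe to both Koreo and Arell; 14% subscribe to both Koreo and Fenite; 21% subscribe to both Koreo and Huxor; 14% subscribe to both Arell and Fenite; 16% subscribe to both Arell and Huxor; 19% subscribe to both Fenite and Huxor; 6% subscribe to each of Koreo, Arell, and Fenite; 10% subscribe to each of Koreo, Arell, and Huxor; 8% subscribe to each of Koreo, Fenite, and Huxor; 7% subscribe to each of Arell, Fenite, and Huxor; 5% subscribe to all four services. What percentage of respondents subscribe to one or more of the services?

96%

By inclusion-exclusion,
P(≥1) = 44 + 35 + 41 + 48 − 14 − 14 − 21 − 14 − 16 − 19 + 6 + 10 + 8 + 7 − 5 = 96%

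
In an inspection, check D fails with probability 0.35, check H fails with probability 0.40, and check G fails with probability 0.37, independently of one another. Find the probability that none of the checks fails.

Independence gives P(none) = ∏(1 − pᵢ).
P(none) = (1 − 0.35) × (1 − 0.40) × (1 − 0.37) = 0.65 × 0.60 × 0.63 = 0.2457

0.2457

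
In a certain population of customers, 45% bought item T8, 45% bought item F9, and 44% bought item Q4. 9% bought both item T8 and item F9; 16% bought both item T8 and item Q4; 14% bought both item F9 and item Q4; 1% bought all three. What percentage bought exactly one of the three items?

59%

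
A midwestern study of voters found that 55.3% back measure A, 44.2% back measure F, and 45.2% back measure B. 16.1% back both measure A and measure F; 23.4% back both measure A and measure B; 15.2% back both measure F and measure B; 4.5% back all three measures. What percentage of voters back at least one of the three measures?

94.5%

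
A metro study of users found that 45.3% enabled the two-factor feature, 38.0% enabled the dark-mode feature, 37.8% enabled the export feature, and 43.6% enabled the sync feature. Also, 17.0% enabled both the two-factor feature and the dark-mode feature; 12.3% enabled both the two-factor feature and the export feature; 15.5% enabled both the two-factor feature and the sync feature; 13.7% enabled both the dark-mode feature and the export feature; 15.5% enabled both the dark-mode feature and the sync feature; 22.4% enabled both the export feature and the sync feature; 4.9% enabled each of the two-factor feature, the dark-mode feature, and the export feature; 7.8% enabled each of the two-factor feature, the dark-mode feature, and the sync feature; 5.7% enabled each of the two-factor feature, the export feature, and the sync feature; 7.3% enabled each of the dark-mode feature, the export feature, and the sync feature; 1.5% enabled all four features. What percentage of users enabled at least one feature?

By inclusion–exclusion:
P(union) = 45.3 + 38.0 + 37.8 + 43.6 − 17.0 − 12.3 − 15.5 − 13.7 − 15.5 − 22.4 + 4.9 + 7.8 + 5.7 + 7.3 − 1.5 = 92.5%

92.5%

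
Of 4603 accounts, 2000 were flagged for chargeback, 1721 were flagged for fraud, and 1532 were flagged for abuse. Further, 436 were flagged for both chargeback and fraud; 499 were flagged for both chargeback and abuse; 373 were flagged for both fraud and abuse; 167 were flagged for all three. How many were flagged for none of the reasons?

Using inclusion–exclusion:
|at least one| = 2000 + 1721 + 1532 − 436 − 499 − 373 + 167 = 4112
None: 4603 − 4112 = 491

491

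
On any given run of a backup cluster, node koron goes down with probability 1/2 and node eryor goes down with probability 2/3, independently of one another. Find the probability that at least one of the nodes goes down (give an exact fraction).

P(none) = (1 − 1/2) × (1 − 2/3) = 1/2 × 1/3 = 1/6
P(at least one) = 1 − 1/6 = 5/6

5/6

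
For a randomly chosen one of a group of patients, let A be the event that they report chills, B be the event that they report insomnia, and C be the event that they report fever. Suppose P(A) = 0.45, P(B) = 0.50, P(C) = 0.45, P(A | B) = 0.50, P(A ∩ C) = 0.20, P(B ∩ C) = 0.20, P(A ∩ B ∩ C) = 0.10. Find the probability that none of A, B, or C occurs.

0.15

P(A ∩ B) = P(B)·P(A|B) = 0.50 × 0.50 = 0.25
P(A ∪ B ∪ C) = 0.45 + 0.50 + 0.45 − 0.25 − 0.20 − 0.20 + 0.10 = 0.85
P(none) = 1 − 0.85 = 0.15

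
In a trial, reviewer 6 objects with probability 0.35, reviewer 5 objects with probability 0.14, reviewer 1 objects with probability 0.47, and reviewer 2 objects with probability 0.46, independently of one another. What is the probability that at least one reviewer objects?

0.8400142

P(none) = (1 − 0.35) × (1 − 0.14) × (1 − 0.47) × (1 − 0.46) = 0.65 × 0.86 × 0.53 × 0.54 = 0.1599858
P(at least one) = 1 − 0.1599858 = 0.8400142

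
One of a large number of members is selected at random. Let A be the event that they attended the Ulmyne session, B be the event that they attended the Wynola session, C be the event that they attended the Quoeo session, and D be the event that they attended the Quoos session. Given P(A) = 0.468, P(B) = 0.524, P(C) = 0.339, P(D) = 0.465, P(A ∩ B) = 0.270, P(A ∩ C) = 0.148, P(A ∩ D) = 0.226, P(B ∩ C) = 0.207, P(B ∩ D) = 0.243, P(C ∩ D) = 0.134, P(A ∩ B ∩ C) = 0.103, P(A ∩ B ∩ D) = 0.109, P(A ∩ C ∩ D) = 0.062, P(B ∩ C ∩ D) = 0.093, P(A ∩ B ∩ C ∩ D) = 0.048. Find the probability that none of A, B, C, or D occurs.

0.113

P(A ∪ B ∪ C ∪ D) = 0.468 + 0.524 + 0.339 + 0.465 − 0.270 − 0.148 − 0.226 − 0.207 − 0.243 − 0.134 + 0.103 + 0.109 + 0.062 + 0.093 − 0.048 = 0.887
P(none) = 1 − 0.887 = 0.113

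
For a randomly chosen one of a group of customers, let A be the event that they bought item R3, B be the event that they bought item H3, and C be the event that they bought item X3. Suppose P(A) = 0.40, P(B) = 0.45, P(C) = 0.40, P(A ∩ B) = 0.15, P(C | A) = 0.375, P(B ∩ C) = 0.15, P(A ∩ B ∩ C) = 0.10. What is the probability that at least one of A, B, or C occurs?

0.90

P(A ∩ C) = P(A)·P(C|A) = 0.40 × 0.375 = 0.15
P(A ∪ B ∪ C) = 0.40 + 0.45 + 0.40 − 0.15 − 0.15 − 0.15 + 0.10 = 0.90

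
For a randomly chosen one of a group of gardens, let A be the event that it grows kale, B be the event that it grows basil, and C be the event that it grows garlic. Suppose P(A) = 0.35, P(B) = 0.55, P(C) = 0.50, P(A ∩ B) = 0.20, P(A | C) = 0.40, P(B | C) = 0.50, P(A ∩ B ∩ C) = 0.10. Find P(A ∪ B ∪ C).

P(A ∩ C) = P(C)·P(A|C) = 0.50 × 0.40 = 0.20
P(B ∩ C) = P(C)·P(B|C) = 0.50 × 0.50 = 0.25
P(A ∪ B ∪ C) = 0.35 + 0.55 + 0.50 − 0.20 − 0.20 − 0.25 + 0.10 = 0.85

0.85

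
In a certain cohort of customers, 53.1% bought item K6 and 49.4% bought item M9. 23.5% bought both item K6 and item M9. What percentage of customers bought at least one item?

79.0%

P(union) = 53.1 + 49.4 − 23.5 = 79.0%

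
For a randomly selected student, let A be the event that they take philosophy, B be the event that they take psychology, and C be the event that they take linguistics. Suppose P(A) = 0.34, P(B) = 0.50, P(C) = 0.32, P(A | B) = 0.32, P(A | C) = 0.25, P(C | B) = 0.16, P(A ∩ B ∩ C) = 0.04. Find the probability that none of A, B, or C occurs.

P(A ∩ B) = P(B)·P(A|B) = 0.50 × 0.32 = 0.16
P(A ∩ C) = P(C)·P(A|C) = 0.32 × 0.25 = 0.08
P(B ∩ C) = P(B)·P(C|B) = 0.50 × 0.16 = 0.08
Inclusion–exclusion gives
P(A ∪ B ∪ C) = 0.34 + 0.50 + 0.32 − 0.16 − 0.08 − 0.08 + 0.04 = 0.88
P(none) = 1 − 0.88 = 0.12

0.12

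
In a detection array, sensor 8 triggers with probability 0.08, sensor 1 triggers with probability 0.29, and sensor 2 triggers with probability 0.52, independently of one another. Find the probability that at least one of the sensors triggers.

P(none) = (1 − 0.08) × (1 − 0.29) × (1 − 0.52) = 0.92 × 0.71 × 0.48 = 0.313536
P(at least one) = 1 − 0.313536 = 0.686464

0.686464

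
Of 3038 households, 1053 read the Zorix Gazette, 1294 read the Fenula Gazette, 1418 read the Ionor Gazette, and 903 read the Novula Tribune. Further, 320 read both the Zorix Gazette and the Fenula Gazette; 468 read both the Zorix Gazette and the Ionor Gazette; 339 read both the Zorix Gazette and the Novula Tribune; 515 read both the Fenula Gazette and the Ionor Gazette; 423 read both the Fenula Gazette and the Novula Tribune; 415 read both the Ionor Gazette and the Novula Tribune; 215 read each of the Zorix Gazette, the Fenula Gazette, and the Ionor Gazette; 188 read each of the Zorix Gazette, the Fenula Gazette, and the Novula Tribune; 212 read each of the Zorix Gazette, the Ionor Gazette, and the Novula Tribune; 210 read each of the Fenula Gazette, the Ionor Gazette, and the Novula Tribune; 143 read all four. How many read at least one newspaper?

By inclusion-exclusion,
N(≥1) = 1053 + 1294 + 1418 + 903 − 320 − 468 − 339 − 515 − 423 − 415 + 215 + 188 + 212 + 210 − 143 = 2870

2870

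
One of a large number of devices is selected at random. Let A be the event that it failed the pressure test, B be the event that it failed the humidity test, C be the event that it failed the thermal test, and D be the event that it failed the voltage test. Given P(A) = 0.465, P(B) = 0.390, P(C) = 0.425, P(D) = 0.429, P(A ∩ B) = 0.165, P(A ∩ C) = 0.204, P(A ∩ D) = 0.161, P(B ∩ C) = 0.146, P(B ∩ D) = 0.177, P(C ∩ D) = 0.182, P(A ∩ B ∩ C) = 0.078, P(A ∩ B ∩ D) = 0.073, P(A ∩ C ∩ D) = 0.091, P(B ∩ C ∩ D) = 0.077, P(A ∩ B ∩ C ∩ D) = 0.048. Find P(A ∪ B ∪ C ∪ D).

P(A ∪ B ∪ C ∪ D) = 0.465 + 0.390 + 0.425 + 0.429 − 0.165 − 0.204 − 0.161 − 0.146 − 0.177 − 0.182 + 0.078 + 0.073 + 0.091 + 0.077 − 0.048 = 0.945

0.945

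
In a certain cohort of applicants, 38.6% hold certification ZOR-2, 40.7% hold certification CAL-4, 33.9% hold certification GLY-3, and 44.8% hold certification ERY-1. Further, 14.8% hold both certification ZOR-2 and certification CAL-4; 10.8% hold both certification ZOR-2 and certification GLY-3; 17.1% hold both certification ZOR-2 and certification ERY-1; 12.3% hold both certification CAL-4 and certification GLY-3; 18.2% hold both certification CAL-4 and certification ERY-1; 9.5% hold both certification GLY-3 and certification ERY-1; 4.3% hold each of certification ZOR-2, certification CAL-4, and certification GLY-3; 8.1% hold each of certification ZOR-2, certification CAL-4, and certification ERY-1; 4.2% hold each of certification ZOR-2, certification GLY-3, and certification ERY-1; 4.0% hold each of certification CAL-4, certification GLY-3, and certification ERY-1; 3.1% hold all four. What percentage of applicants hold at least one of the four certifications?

92.8%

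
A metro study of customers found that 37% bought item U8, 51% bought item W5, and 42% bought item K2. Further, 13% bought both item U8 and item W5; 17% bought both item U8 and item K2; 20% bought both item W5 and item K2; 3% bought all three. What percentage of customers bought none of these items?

P(union) = 37 + 51 + 42 − 13 − 17 − 20 + 3 = 83%
P(none) = 100% − 83% = 17%

17%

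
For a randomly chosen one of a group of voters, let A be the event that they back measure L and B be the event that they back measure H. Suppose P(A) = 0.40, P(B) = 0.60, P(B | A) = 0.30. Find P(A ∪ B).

P(A ∩ B) = P(A)·P(B|A) = 0.40 × 0.30 = 0.12
By inclusion–exclusion:
P(A ∪ B) = 0.40 + 0.60 − 0.12 = 0.88

0.88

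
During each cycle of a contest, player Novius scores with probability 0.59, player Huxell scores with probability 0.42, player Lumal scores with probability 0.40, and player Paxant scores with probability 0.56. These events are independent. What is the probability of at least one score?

0.9372208

P(none) = (1 − 0.59) × (1 − 0.42) × (1 − 0.40) × (1 − 0.56) = 0.41 × 0.58 × 0.60 × 0.44 = 0.0627792
P(at least one) = 1 − 0.0627792 = 0.9372208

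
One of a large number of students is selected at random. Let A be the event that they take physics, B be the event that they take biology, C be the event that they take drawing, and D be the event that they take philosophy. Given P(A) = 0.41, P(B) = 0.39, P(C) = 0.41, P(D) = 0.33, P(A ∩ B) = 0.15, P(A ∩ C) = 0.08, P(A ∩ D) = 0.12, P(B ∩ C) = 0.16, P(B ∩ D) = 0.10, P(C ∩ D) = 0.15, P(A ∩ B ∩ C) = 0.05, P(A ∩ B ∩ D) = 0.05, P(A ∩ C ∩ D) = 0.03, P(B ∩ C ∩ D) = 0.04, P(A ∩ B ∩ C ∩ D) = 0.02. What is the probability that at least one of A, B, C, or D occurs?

0.93

Using inclusion–exclusion:
P(A ∪ B ∪ C ∪ D) = 0.41 + 0.39 + 0.41 + 0.33 − 0.15 − 0.08 − 0.12 − 0.16 − 0.10 − 0.15 + 0.05 + 0.05 + 0.03 + 0.04 − 0.02 = 0.93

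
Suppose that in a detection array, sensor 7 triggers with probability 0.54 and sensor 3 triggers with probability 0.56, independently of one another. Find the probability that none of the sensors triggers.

P(none) = (1 − 0.54) × (1 − 0.56) = 0.46 × 0.44 = 0.2024

0.2024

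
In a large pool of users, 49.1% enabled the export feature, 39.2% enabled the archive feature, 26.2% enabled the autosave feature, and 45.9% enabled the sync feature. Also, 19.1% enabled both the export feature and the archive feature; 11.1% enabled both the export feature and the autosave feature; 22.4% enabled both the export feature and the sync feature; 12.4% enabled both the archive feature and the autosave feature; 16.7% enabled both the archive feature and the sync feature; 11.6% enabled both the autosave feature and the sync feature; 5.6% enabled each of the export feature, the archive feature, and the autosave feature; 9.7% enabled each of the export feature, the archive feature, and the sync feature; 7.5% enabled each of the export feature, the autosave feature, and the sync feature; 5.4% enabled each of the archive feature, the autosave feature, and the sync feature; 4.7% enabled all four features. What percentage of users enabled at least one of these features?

90.6%

By inclusion–exclusion:
P(≥1) = 49.1 + 39.2 + 26.2 + 45.9 − 19.1 − 11.1 − 22.4 − 12.4 − 16.7 − 11.6 + 5.6 + 9.7 + 7.5 + 5.4 − 4.7 = 90.6%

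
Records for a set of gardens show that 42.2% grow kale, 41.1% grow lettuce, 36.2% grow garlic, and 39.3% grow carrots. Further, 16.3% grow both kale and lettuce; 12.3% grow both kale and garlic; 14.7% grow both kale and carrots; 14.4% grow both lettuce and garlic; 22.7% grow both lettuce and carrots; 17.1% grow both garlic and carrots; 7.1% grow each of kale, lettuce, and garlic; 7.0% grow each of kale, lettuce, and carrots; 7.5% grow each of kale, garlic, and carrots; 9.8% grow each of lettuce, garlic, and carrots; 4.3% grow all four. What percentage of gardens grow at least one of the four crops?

88.4%

P(union) = 42.2 + 41.1 + 36.2 + 39.3 − 16.3 − 12.3 − 14.7 − 14.4 − 22.7 − 17.1 + 7.1 + 7.0 + 7.5 + 9.8 − 4.3 = 88.4%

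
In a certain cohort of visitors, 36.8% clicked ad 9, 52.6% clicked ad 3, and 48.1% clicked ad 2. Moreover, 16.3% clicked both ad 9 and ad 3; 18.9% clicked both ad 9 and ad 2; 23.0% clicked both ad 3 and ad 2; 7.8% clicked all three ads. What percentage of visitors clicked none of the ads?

Using inclusion–exclusion:
P(≥1) = 36.8 + 52.6 + 48.1 − 16.3 − 18.9 − 23.0 + 7.8 = 87.1%
P(none) = 100% − 87.1% = 12.9%

12.9%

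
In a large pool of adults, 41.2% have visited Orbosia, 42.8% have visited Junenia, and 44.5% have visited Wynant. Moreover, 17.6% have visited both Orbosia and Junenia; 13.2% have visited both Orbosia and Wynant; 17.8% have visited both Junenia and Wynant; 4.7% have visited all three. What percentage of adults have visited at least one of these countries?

P(union) = 41.2 + 42.8 + 44.5 − 17.6 − 13.2 − 17.8 + 4.7 = 84.6%

84.6%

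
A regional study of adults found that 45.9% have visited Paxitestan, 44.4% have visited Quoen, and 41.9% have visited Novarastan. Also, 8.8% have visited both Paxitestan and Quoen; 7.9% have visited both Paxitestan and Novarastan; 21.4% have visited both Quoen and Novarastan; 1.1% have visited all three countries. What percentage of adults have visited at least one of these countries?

95.2%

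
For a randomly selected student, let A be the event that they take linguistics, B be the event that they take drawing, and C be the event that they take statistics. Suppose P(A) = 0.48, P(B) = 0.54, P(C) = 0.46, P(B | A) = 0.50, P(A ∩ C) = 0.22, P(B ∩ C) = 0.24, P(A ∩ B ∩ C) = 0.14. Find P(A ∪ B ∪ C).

P(A ∩ B) = P(A)·P(B|A) = 0.48 × 0.50 = 0.24
Using inclusion–exclusion:
P(A ∪ B ∪ C) = 0.48 + 0.54 + 0.46 − 0.24 − 0.22 − 0.24 + 0.14 = 0.92

0.92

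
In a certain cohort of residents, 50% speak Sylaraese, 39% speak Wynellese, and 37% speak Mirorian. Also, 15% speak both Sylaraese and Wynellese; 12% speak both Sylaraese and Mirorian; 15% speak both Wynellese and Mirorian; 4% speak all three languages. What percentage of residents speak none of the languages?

12%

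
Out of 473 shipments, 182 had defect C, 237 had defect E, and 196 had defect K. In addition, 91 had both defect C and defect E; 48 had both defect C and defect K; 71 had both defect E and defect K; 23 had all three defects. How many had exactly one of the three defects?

264

By inclusion–exclusion (exactly-one form):
N(exactly one) = 182 + 237 + 196 − 2·91 − 2·48 − 2·71 + 3·23 = 264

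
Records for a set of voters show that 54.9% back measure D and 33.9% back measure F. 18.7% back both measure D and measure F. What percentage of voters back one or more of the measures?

By inclusion-exclusion,
P(union) = 54.9 + 33.9 − 18.7 = 70.1%

70.1%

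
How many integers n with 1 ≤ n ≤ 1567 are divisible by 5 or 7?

492

313 + 223 − 44 = 492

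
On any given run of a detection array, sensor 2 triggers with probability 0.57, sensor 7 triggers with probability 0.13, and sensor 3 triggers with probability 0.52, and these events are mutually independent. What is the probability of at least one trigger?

P(none) = (1 − 0.57) × (1 − 0.13) × (1 − 0.52) = 0.43 × 0.87 × 0.48 = 0.179568
P(at least one) = 1 − 0.179568 = 0.820432

0.820432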